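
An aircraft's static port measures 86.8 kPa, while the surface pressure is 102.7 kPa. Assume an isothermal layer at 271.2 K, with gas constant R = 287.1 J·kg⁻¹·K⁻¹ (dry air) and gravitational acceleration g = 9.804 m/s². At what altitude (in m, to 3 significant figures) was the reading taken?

Scale height: H = RT/g = 287.1 × 271.2 / 9.804 = 7941.8 m.
Invert the barometric formula: z = H ln(P₀/P).
P₀/P = 102.7/86.8 = 1.1832; ln(1.1832) = 0.16822.
z = 7941.8 × 0.16822 = 1336.0 m.

z ≈ 1340 m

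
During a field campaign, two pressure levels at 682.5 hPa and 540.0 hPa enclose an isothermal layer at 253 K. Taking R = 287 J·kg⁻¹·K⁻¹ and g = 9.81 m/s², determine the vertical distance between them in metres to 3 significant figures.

Δz ≈ 1730 m

Hypsometric equation: Δz = (R T̄/g) ln(P₁/P₂).
R T̄/g = 287 × 253 / 9.81 = 7401.7 m.
ln(682.5/540.0) = ln(1.2639) = 0.23420.
Δz = 7401.7 × 0.23420 = 1733.5 m.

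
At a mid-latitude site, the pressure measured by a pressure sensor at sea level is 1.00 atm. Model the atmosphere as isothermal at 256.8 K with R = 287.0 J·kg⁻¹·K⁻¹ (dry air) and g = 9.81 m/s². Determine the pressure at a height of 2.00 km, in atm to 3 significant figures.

P ≈ 0.766 atm

Scale height: H = RT/g = 287.0 × 256.8 / 9.81 = 7512.9 m.
Barometric formula: P = P₀ exp(−z/H).
z/H = 2000.0/7512.9 = 0.26621; exp(−0.26621) = 0.76628.
P = 1.00 × 0.76628 = 0.76628 atm.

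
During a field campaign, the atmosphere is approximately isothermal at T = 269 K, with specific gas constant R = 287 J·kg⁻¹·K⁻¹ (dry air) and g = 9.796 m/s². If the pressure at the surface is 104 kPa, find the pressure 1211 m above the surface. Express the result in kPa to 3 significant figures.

Scale height: H = RT/g = 287 × 269 / 9.796 = 7881.1 m.
Barometric formula: P = P₀ exp(−z/H).
z/H = 1211.0/7881.1 = 0.15366; exp(−0.15366) = 0.85756.
P = 104 × 0.85756 = 89.186 kPa.

P ≈ 89.2 kPa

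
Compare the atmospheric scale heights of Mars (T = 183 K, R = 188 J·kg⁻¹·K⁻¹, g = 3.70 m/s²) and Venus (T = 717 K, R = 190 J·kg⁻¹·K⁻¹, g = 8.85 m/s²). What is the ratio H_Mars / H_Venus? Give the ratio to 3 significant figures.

H_Mars/H_Venus ≈ 0.604

H = RT/g for each body.
H_Mars = 188 × 183 / 3.70 = 9298.4 m.
H_Venus = 190 × 717 / 8.85 = 15393 m.
H_Mars/H_Venus = 9298.4/15393 = 0.60407.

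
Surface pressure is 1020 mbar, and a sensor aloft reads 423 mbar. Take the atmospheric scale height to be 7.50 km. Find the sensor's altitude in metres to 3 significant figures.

z ≈ 6600 m

Invert the barometric formula: z = H ln(P₀/P).
P₀/P = 1020/423 = 2.4113; ln(2.4113) = 0.88017.
z = 7500.0 × 0.88017 = 6601.3 m.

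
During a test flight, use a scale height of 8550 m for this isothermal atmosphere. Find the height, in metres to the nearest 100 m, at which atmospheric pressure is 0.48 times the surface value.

Set P/P₀ = exp(−z/H) = 0.48, so z = −H ln(0.48).
−ln(0.48) = 0.73397; z = 8550.0 × 0.73397 = 6275.4 m.

z ≈ 6300 m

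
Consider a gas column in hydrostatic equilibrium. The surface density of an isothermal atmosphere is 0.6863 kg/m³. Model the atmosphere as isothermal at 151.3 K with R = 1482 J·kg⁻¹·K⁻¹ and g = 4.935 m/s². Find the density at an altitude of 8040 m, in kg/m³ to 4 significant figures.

Scale height: H = RT/g = 1482 × 151.3 / 4.935 = 45436 m.
In an isothermal atmosphere, density decays like pressure: ρ = ρ₀ exp(−z/H).
z/H = 8040.0/45436 = 0.17695; exp(−0.17695) = 0.83782.
ρ = 0.6863 × 0.83782 = 0.57500 kg/m³.

ρ ≈ 0.5750 kg/m³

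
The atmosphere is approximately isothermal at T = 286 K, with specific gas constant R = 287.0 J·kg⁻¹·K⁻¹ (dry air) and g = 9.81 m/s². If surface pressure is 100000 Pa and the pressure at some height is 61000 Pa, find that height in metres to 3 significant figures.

z ≈ 4140 m

Scale height: H = RT/g = 287.0 × 286 / 9.81 = 8367.2 m.
Invert the barometric formula: z = H ln(P₀/P).
P₀/P = 100000/61000 = 1.6393; ln(1.6393) = 0.49427.
z = 8367.2 × 0.49427 = 4135.7 m.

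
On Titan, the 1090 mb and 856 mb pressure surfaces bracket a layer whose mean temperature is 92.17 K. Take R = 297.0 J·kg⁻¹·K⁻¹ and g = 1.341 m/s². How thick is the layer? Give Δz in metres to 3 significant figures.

Δz ≈ 4930 m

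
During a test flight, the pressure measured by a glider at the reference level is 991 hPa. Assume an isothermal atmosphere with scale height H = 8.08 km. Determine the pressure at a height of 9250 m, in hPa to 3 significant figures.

Barometric formula: P = P₀ exp(−z/H).
z/H = 9250.0/8080.0 = 1.1448; exp(−1.1448) = 0.31829.
P = 991 × 0.31829 = 315.43 hPa.

P ≈ 315 hPa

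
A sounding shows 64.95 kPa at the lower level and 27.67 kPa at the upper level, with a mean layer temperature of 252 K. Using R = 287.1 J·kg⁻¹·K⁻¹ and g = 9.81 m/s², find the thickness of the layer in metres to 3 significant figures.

Hypsometric equation: Δz = (R T̄/g) ln(P₁/P₂).
R T̄/g = 287.1 × 252 / 9.81 = 7375.0 m.
ln(64.95/27.67) = ln(2.3473) = 0.85327.
Δz = 7375.0 × 0.85327 = 6292.9 m.

Δz ≈ 6290 m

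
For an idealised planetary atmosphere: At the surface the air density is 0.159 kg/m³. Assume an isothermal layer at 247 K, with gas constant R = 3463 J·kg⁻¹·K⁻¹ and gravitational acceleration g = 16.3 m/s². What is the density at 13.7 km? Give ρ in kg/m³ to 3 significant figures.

ρ ≈ 0.122 kg/m³

Scale height: H = RT/g = 3463 × 247 / 16.3 = 52476 m.
In an isothermal atmosphere, density decays like pressure: ρ = ρ₀ exp(−z/H).
z/H = 13700/52476 = 0.26107; exp(−0.26107) = 0.77023.
ρ = 0.159 × 0.77023 = 0.12247 kg/m³.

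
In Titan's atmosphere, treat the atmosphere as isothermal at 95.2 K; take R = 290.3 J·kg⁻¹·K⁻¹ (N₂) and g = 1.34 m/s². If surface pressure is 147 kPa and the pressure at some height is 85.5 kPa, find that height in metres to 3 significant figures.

z ≈ 11200 m

Scale height: H = RT/g = 290.3 × 95.2 / 1.34 = 20624 m.
Invert the barometric formula: z = H ln(P₀/P).
P₀/P = 147/85.5 = 1.7193; ln(1.7193) = 0.54192.
z = 20624 × 0.54192 = 11177 m.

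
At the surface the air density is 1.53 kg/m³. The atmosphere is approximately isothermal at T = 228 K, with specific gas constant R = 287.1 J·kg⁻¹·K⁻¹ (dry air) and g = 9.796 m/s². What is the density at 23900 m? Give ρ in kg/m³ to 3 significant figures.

ρ ≈ 0.0428 kg/m³

Scale height: H = RT/g = 287.1 × 228 / 9.796 = 6682.2 m.
In an isothermal atmosphere, density decays like pressure: ρ = ρ₀ exp(−z/H).
z/H = 23900/6682.2 = 3.5767; exp(−3.5767) = 0.027968.
ρ = 1.53 × 0.027968 = 0.042791 kg/m³.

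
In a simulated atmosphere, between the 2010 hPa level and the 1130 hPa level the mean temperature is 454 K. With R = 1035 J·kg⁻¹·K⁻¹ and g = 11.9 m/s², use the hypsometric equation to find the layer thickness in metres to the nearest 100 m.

Hypsometric equation: Δz = (R T̄/g) ln(P₁/P₂).
R T̄/g = 1035 × 454 / 11.9 = 39487 m.
ln(2010/1130) = ln(1.7788) = 0.57594.
Δz = 39487 × 0.57594 = 22742 m.

Δz ≈ 22700 m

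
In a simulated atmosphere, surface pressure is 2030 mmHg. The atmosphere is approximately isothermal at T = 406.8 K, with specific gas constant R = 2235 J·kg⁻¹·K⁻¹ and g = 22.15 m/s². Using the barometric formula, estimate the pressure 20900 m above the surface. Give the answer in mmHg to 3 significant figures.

Scale height: H = RT/g = 2235 × 406.8 / 22.15 = 41047 m.
Barometric formula: P = P₀ exp(−z/H).
z/H = 20900/41047 = 0.50917; exp(−0.50917) = 0.60099.
P = 2030 × 0.60099 = 1220.0 mmHg.

P ≈ 1220 mmHg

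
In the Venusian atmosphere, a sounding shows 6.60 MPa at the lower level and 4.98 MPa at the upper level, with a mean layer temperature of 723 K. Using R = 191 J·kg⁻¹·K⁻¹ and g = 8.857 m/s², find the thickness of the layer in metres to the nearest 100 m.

Δz ≈ 4400 m

Hypsometric equation: Δz = (R T̄/g) ln(P₁/P₂).
R T̄/g = 191 × 723 / 8.857 = 15591 m.
ln(6.60/4.98) = ln(1.3253) = 0.28164.
Δz = 15591 × 0.28164 = 4391.0 m.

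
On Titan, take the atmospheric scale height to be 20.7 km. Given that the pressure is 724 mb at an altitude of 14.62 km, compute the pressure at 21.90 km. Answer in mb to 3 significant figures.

Between two levels, P₂ = P₁ exp(−Δz/H) with Δz = z₂ − z₁.
Δz = 21900 − 14620 = 7280.0 m; Δz/H = 7280.0/20700 = 0.35169.
P₂ = 724 × exp(−0.35169) = 724 × 0.70350 = 509.33 mb.

P ≈ 509 mb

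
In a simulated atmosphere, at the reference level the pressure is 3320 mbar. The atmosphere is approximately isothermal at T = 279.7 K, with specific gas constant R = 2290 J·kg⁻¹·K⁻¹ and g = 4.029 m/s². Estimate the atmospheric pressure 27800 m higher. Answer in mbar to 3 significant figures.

P ≈ 2790 mbar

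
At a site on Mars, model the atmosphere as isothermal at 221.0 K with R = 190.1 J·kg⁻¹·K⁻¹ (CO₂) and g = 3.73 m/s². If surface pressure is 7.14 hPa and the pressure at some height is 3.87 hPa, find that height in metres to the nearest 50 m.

z ≈ 6900 m

Scale height: H = RT/g = 190.1 × 221.0 / 3.73 = 11263 m.
Invert the barometric formula: z = H ln(P₀/P).
P₀/P = 7.14/3.87 = 1.8450; ln(1.8450) = 0.61248.
z = 11263 × 0.61248 = 6898.4 m.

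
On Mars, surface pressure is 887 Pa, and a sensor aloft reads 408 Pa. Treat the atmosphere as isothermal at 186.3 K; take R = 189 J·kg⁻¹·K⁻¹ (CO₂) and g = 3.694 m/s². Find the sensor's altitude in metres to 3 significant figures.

Scale height: H = RT/g = 189 × 186.3 / 3.694 = 9531.9 m.
Invert the barometric formula: z = H ln(P₀/P).
P₀/P = 887/408 = 2.1740; ln(2.1740) = 0.77657.
z = 9531.9 × 0.77657 = 7402.2 m.

z ≈ 7400 m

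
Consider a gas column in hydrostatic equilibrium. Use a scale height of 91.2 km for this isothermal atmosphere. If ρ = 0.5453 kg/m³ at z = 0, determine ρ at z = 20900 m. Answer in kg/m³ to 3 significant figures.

In an isothermal atmosphere, density decays like pressure: ρ = ρ₀ exp(−z/H).
z/H = 20900/91200 = 0.22917; exp(−0.22917) = 0.79519.
ρ = 0.5453 × 0.79519 = 0.43362 kg/m³.

ρ ≈ 0.434 kg/m³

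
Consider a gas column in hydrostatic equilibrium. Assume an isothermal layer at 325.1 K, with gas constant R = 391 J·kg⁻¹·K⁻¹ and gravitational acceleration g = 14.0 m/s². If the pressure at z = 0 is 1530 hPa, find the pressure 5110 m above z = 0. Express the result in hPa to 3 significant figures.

Scale height: H = RT/g = 391 × 325.1 / 14.0 = 9079.6 m.
Barometric formula: P = P₀ exp(−z/H).
z/H = 5110.0/9079.6 = 0.56280; exp(−0.56280) = 0.56961.
P = 1530 × 0.56961 = 871.50 hPa.

P ≈ 872 hPa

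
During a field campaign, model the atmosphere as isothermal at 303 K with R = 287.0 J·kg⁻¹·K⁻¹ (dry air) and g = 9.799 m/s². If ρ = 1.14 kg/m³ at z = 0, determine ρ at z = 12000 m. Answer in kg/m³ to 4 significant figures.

Scale height: H = RT/g = 287.0 × 303 / 9.799 = 8874.5 m.
In an isothermal atmosphere, density decays like pressure: ρ = ρ₀ exp(−z/H).
z/H = 12000/8874.5 = 1.3522; exp(−1.3522) = 0.25867.
ρ = 1.14 × 0.25867 = 0.29488 kg/m³.

ρ ≈ 0.2949 kg/m³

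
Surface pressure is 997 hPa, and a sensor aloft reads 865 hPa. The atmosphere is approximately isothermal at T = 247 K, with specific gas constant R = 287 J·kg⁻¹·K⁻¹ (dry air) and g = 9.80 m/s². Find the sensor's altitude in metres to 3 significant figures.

z ≈ 1030 m

Scale height: H = RT/g = 287 × 247 / 9.80 = 7233.6 m.
Invert the barometric formula: z = H ln(P₀/P).
P₀/P = 997/865 = 1.1526; ln(1.1526) = 0.14202.
z = 7233.6 × 0.14202 = 1027.3 m.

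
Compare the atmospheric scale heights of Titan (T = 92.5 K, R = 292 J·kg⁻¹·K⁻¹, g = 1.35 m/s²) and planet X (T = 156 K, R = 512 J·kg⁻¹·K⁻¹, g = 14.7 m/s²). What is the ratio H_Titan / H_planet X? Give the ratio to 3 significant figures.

H_Titan/H_planet X ≈ 3.68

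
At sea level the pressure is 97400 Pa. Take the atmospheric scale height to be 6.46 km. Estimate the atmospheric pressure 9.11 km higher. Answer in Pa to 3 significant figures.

P ≈ 23800 Pa

Barometric formula: P = P₀ exp(−z/H).
z/H = 9110.0/6460.0 = 1.4102; exp(−1.4102) = 0.24409.
P = 97400 × 0.24409 = 23774 Pa.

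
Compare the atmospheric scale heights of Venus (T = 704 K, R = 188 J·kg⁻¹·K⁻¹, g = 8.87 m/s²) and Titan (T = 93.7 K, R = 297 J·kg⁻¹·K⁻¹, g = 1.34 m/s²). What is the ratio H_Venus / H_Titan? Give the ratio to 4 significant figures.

H = RT/g for each body.
H_Venus = 188 × 704 / 8.87 = 14921 m.
H_Titan = 297 × 93.7 / 1.34 = 20768 m.
H_Venus/H_Titan = 14921/20768 = 0.71846.

H_Venus/H_Titan ≈ 0.7185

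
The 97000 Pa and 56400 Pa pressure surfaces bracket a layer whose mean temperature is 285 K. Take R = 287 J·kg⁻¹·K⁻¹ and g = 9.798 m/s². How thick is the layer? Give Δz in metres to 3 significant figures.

Δz ≈ 4530 m

Hypsometric equation: Δz = (R T̄/g) ln(P₁/P₂).
R T̄/g = 287 × 285 / 9.798 = 8348.1 m.
ln(97000/56400) = ln(1.7199) = 0.54227.
Δz = 8348.1 × 0.54227 = 4526.9 m.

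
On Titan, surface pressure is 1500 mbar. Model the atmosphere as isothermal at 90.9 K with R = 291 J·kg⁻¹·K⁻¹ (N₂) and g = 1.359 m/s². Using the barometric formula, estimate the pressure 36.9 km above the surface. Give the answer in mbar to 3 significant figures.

P ≈ 225 mbar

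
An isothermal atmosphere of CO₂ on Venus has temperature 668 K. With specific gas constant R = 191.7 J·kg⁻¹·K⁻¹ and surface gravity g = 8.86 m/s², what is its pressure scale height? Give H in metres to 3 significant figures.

H ≈ 14500 m

The scale height of an isothermal atmosphere is H = RT/g.
H = 191.7 × 668 / 8.86 = 128060/8.86 = 14454 m.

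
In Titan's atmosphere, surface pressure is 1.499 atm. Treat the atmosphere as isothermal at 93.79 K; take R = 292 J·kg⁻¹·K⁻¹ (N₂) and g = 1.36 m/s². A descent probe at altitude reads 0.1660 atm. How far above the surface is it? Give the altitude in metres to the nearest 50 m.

z ≈ 44300 m

Scale height: H = RT/g = 292 × 93.79 / 1.36 = 20137 m.
Invert the barometric formula: z = H ln(P₀/P).
P₀/P = 1.499/0.1660 = 9.0301; ln(9.0301) = 2.2006.
z = 20137 × 2.2006 = 44313 m.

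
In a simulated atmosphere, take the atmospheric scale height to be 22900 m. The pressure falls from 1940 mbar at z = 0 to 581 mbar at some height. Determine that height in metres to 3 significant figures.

z ≈ 27600 m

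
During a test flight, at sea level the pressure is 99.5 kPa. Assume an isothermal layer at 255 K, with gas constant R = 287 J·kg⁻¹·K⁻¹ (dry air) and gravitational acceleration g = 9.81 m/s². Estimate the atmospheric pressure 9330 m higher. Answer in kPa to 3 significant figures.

P ≈ 28.5 kPa

Scale height: H = RT/g = 287 × 255 / 9.81 = 7460.2 m.
Barometric formula: P = P₀ exp(−z/H).
z/H = 9330.0/7460.2 = 1.2506; exp(−1.2506) = 0.28633.
P = 99.5 × 0.28633 = 28.490 kPa.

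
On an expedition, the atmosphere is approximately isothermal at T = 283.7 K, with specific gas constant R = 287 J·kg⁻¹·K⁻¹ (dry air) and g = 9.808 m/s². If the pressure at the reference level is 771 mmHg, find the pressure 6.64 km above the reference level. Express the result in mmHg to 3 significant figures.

P ≈ 346 mmHg

Scale height: H = RT/g = 287 × 283.7 / 9.808 = 8301.6 m.
Barometric formula: P = P₀ exp(−z/H).
z/H = 6640.0/8301.6 = 0.79985; exp(−0.79985) = 0.44940.
P = 771 × 0.44940 = 346.49 mmHg.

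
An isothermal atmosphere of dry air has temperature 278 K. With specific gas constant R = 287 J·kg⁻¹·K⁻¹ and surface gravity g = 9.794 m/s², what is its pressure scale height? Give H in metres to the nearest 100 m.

The scale height of an isothermal atmosphere is H = RT/g.
H = 287 × 278 / 9.794 = 79786/9.794 = 8146.4 m.

H ≈ 8100 m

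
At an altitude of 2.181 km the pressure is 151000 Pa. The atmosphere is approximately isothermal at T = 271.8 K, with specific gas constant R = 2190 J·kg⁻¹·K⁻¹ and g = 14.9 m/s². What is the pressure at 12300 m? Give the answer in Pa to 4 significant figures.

Scale height: H = RT/g = 2190 × 271.8 / 14.9 = 39949 m.
Between two levels, P₂ = P₁ exp(−Δz/H) with Δz = z₂ − z₁.
Δz = 12300 − 2181.0 = 10119 m; Δz/H = 10119/39949 = 0.25330.
P₂ = 151000 × exp(−0.25330) = 151000 × 0.77623 = 117210 Pa.

P ≈ 117200 Pa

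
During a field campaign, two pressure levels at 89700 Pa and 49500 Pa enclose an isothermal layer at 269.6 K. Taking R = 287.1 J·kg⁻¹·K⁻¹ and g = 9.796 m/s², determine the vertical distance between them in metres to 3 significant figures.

Δz ≈ 4700 m

Hypsometric equation: Δz = (R T̄/g) ln(P₁/P₂).
R T̄/g = 287.1 × 269.6 / 9.796 = 7901.4 m.
ln(89700/49500) = ln(1.8121) = 0.59449.
Δz = 7901.4 × 0.59449 = 4697.3 m.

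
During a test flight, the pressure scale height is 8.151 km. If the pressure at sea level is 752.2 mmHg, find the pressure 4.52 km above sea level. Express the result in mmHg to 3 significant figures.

Barometric formula: P = P₀ exp(−z/H).
z/H = 4520.0/8151.0 = 0.55453; exp(−0.55453) = 0.57434.
P = 752.2 × 0.57434 = 432.02 mmHg.

P ≈ 432 mmHg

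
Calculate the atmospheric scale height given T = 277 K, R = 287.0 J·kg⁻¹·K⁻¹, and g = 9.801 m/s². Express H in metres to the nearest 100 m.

H ≈ 8100 m

The scale height of an isothermal atmosphere is H = RT/g.
H = 287.0 × 277 / 9.801 = 79499/9.801 = 8111.3 m.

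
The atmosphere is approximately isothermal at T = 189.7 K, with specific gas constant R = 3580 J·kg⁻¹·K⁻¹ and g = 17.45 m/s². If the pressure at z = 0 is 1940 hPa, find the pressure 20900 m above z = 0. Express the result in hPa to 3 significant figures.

Scale height: H = RT/g = 3580 × 189.7 / 17.45 = 38918 m.
Barometric formula: P = P₀ exp(−z/H).
z/H = 20900/38918 = 0.53703; exp(−0.53703) = 0.58448.
P = 1940 × 0.58448 = 1133.9 hPa.

P ≈ 1130 hPa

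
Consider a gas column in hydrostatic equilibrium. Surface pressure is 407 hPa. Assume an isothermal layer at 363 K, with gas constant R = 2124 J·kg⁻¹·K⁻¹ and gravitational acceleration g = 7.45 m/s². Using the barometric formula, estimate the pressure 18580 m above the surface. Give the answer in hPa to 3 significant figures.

Scale height: H = RT/g = 2124 × 363 / 7.45 = 103490 m.
Barometric formula: P = P₀ exp(−z/H).
z/H = 18580/103490 = 0.17953; exp(−0.17953) = 0.83566.
P = 407 × 0.83566 = 340.11 hPa.

P ≈ 340 hPa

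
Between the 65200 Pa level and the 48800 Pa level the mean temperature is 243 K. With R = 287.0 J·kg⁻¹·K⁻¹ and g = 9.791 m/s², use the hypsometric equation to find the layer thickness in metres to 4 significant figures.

Hypsometric equation: Δz = (R T̄/g) ln(P₁/P₂).
R T̄/g = 287.0 × 243 / 9.791 = 7123.0 m.
ln(65200/48800) = ln(1.3361) = 0.28975.
Δz = 7123.0 × 0.28975 = 2063.9 m.

Δz ≈ 2064 m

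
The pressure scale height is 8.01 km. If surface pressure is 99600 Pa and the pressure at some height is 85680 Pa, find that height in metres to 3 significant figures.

z ≈ 1210 m

Invert the barometric formula: z = H ln(P₀/P).
P₀/P = 99600/85680 = 1.1625; ln(1.1625) = 0.15057.
z = 8010.0 × 0.15057 = 1206.1 m.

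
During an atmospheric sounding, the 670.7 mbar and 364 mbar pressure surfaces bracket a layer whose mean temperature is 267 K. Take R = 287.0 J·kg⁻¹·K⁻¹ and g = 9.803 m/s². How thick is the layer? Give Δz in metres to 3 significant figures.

Hypsometric equation: Δz = (R T̄/g) ln(P₁/P₂).
R T̄/g = 287.0 × 267 / 9.803 = 7816.9 m.
ln(670.7/364) = ln(1.8426) = 0.61118.
Δz = 7816.9 × 0.61118 = 4777.5 m.

Δz ≈ 4780 m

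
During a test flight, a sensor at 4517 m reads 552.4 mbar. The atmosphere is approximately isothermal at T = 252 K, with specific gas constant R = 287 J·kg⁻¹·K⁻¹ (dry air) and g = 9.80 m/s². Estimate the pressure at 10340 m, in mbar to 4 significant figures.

Scale height: H = RT/g = 287 × 252 / 9.80 = 7380.0 m.
Between two levels, P₂ = P₁ exp(−Δz/H) with Δz = z₂ − z₁.
Δz = 10340 − 4517.0 = 5823.0 m; Δz/H = 5823.0/7380.0 = 0.78902.
P₂ = 552.4 × exp(−0.78902) = 552.4 × 0.45429 = 250.95 mbar.

P ≈ 250.9 mbar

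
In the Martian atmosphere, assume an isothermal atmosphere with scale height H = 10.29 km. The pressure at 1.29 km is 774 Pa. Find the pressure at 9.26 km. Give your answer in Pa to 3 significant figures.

Between two levels, P₂ = P₁ exp(−Δz/H) with Δz = z₂ − z₁.
Δz = 9260.0 − 1290.0 = 7970.0 m; Δz/H = 7970.0/10290 = 0.77454.
P₂ = 774 × exp(−0.77454) = 774 × 0.46092 = 356.75 Pa.

P ≈ 357 Pa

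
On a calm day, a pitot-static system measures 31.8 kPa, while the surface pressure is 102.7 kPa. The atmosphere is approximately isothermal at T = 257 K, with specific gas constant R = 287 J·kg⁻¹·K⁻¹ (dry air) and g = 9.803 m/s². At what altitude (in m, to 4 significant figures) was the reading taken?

Scale height: H = RT/g = 287 × 257 / 9.803 = 7524.1 m.
Invert the barometric formula: z = H ln(P₀/P).
P₀/P = 102.7/31.8 = 3.2296; ln(3.2296) = 1.1724.
z = 7524.1 × 1.1724 = 8821.3 m.

z ≈ 8821 m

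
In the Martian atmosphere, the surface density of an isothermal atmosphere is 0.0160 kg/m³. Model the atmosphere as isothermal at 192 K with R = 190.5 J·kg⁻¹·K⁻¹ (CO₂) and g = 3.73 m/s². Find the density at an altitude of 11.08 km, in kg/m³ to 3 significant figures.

ρ ≈ 0.00517 kg/m³

Scale height: H = RT/g = 190.5 × 192 / 3.73 = 9805.9 m.
In an isothermal atmosphere, density decays like pressure: ρ = ρ₀ exp(−z/H).
z/H = 11080/9805.9 = 1.1299; exp(−1.1299) = 0.32307.
ρ = 0.0160 × 0.32307 = 0.0051691 kg/m³.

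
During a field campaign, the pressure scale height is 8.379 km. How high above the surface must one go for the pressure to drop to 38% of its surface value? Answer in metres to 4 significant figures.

Set P/P₀ = exp(−z/H) = 0.38, so z = −H ln(0.38).
−ln(0.38) = 0.96758; z = 8379.0 × 0.96758 = 8107.4 m.

z ≈ 8107 m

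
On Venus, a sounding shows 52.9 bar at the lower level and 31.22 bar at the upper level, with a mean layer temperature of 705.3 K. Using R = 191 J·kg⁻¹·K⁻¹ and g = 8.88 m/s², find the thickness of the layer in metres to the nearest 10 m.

Hypsometric equation: Δz = (R T̄/g) ln(P₁/P₂).
R T̄/g = 191 × 705.3 / 8.88 = 15170 m.
ln(52.9/31.22) = ln(1.6944) = 0.52733.
Δz = 15170 × 0.52733 = 7999.6 m.

Δz ≈ 8000 m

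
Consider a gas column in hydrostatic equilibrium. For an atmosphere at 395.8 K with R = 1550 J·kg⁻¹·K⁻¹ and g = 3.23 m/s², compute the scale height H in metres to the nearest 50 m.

H ≈ 189950 m

The scale height of an isothermal atmosphere is H = RT/g.
H = 1550 × 395.8 / 3.23 = 613490/3.23 = 189930 m.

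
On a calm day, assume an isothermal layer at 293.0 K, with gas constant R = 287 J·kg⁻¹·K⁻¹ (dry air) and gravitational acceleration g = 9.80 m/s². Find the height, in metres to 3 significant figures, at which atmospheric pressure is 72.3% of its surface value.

Scale height: H = RT/g = 287 × 293.0 / 9.80 = 8580.7 m.
Set P/P₀ = exp(−z/H) = 0.723, so z = −H ln(0.723).
−ln(0.723) = 0.32435; z = 8580.7 × 0.32435 = 2783.2 m.

z ≈ 2780 m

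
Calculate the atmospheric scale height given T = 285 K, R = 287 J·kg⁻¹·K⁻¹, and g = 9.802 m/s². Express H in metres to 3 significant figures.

The scale height of an isothermal atmosphere is H = RT/g.
H = 287 × 285 / 9.802 = 81795/9.802 = 8344.7 m.

H ≈ 8340 m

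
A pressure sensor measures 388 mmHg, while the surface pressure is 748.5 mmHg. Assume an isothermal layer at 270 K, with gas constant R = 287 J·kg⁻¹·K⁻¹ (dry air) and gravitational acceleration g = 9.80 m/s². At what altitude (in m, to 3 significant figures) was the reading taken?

Scale height: H = RT/g = 287 × 270 / 9.80 = 7907.1 m.
Invert the barometric formula: z = H ln(P₀/P).
P₀/P = 748.5/388 = 1.9291; ln(1.9291) = 0.65705.
z = 7907.1 × 0.65705 = 5195.4 m.

z ≈ 5200 m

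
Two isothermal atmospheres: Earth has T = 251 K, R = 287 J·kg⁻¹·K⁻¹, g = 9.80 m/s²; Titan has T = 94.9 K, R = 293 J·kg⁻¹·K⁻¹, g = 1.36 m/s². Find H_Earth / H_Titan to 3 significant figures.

H_Earth/H_Titan ≈ 0.360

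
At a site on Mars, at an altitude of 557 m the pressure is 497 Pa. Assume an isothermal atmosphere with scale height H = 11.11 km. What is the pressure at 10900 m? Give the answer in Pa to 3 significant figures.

Between two levels, P₂ = P₁ exp(−Δz/H) with Δz = z₂ − z₁.
Δz = 10900 − 557.00 = 10343 m; Δz/H = 10343/11110 = 0.93096.
P₂ = 497 × exp(−0.93096) = 497 × 0.39418 = 195.91 Pa.

P ≈ 196 Pa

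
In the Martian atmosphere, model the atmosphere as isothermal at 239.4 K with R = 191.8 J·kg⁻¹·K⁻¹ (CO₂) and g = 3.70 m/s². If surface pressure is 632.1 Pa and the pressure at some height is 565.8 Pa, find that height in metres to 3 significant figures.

Scale height: H = RT/g = 191.8 × 239.4 / 3.70 = 12410 m.
Invert the barometric formula: z = H ln(P₀/P).
P₀/P = 632.1/565.8 = 1.1172; ln(1.1172) = 0.11083.
z = 12410 × 0.11083 = 1375.4 m.

z ≈ 1380 m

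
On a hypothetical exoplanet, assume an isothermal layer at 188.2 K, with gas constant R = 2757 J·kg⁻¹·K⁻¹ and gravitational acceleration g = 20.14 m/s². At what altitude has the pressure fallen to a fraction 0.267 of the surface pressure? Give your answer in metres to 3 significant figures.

z ≈ 34000 m

Scale height: H = RT/g = 2757 × 188.2 / 20.14 = 25763 m.
Set P/P₀ = exp(−z/H) = 0.267, so z = −H ln(0.267).
−ln(0.267) = 1.3205; z = 25763 × 1.3205 = 34020 m.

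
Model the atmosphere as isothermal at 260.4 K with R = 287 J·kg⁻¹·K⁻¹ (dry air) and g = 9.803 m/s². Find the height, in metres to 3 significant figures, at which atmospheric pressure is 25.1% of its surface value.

Scale height: H = RT/g = 287 × 260.4 / 9.803 = 7623.7 m.
Set P/P₀ = exp(−z/H) = 0.251, so z = −H ln(0.251).
−ln(0.251) = 1.3823; z = 7623.7 × 1.3823 = 10538 m.

z ≈ 10500 m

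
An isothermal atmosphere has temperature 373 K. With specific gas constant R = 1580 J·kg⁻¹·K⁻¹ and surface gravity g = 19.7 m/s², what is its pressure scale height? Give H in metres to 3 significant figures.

The scale height of an isothermal atmosphere is H = RT/g.
H = 1580 × 373 / 19.7 = 589340/19.7 = 29916 m.

H ≈ 29900 m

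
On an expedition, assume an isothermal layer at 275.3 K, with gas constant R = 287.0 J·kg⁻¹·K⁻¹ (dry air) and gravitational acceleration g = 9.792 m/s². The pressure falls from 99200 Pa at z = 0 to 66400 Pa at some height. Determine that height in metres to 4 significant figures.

Scale height: H = RT/g = 287.0 × 275.3 / 9.792 = 8068.9 m.
Invert the barometric formula: z = H ln(P₀/P).
P₀/P = 99200/66400 = 1.4940; ln(1.4940) = 0.40146.
z = 8068.9 × 0.40146 = 3239.3 m.

z ≈ 3239 m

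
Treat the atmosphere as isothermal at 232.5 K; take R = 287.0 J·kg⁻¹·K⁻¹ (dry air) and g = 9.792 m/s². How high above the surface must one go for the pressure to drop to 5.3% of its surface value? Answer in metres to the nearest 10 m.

z ≈ 20020 m

Scale height: H = RT/g = 287.0 × 232.5 / 9.792 = 6814.5 m.
Set P/P₀ = exp(−z/H) = 0.053, so z = −H ln(0.053).
−ln(0.053) = 2.9375; z = 6814.5 × 2.9375 = 20018 m.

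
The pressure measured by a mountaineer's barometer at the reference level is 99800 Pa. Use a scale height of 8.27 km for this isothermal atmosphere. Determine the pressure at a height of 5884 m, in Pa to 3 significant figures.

P ≈ 49000 Pa

Barometric formula: P = P₀ exp(−z/H).
z/H = 5884.0/8270.0 = 0.71149; exp(−0.71149) = 0.49091.
P = 99800 × 0.49091 = 48993 Pa.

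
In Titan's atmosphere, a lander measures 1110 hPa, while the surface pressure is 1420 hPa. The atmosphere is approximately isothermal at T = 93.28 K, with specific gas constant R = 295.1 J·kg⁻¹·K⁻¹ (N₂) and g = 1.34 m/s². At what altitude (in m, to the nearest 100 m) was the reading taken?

z ≈ 5100 m

Scale height: H = RT/g = 295.1 × 93.28 / 1.34 = 20542 m.
Invert the barometric formula: z = H ln(P₀/P).
P₀/P = 1420/1110 = 1.2793; ln(1.2793) = 0.24631.
z = 20542 × 0.24631 = 5059.7 m.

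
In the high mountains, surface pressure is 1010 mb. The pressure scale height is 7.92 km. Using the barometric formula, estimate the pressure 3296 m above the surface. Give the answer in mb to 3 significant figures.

P ≈ 666 mb

Barometric formula: P = P₀ exp(−z/H).
z/H = 3296.0/7920.0 = 0.41616; exp(−0.41616) = 0.65957.
P = 1010 × 0.65957 = 666.17 mb.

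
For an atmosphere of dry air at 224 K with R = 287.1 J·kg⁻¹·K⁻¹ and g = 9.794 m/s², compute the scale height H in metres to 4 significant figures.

The scale height of an isothermal atmosphere is H = RT/g.
H = 287.1 × 224 / 9.794 = 64310/9.794 = 6566.3 m.

H ≈ 6566 m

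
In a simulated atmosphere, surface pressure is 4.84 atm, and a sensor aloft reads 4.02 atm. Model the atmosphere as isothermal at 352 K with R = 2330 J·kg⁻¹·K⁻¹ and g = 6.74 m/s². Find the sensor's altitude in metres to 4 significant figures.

Scale height: H = RT/g = 2330 × 352 / 6.74 = 121690 m.
Invert the barometric formula: z = H ln(P₀/P).
P₀/P = 4.84/4.02 = 1.2040; ln(1.2040) = 0.18565.
z = 121690 × 0.18565 = 22592 m.

z ≈ 22590 m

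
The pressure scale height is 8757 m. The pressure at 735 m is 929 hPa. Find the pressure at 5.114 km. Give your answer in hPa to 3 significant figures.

P ≈ 563 hPa

Between two levels, P₂ = P₁ exp(−Δz/H) with Δz = z₂ − z₁.
Δz = 5114.0 − 735.00 = 4379.0 m; Δz/H = 4379.0/8757.0 = 0.50006.
P₂ = 929 × exp(−0.50006) = 929 × 0.60649 = 563.43 hPa.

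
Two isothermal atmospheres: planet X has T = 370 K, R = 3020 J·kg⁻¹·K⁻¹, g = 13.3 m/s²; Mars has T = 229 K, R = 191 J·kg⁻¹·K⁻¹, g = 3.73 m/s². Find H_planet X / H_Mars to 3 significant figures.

H = RT/g for each body.
H_planet X = 3020 × 370 / 13.3 = 84015 m.
H_Mars = 191 × 229 / 3.73 = 11726 m.
H_planet X/H_Mars = 84015/11726 = 7.1648.

H_planet X/H_Mars ≈ 7.16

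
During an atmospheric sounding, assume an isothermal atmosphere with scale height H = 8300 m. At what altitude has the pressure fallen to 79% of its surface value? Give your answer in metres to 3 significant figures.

Set P/P₀ = exp(−z/H) = 0.79, so z = −H ln(0.79).
−ln(0.79) = 0.23572; z = 8300.0 × 0.23572 = 1956.5 m.

z ≈ 1960 m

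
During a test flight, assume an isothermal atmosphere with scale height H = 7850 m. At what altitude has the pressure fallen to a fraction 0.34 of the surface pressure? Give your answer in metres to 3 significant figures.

z ≈ 8470 m

Set P/P₀ = exp(−z/H) = 0.34, so z = −H ln(0.34).
−ln(0.34) = 1.0788; z = 7850.0 × 1.0788 = 8468.6 m.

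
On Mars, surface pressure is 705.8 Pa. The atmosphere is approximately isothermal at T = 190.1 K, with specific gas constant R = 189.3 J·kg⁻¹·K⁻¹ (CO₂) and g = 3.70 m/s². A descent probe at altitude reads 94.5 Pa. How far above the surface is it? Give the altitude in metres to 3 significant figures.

z ≈ 19600 m

Scale height: H = RT/g = 189.3 × 190.1 / 3.70 = 9725.9 m.
Invert the barometric formula: z = H ln(P₀/P).
P₀/P = 705.8/94.5 = 7.4688; ln(7.4688) = 2.0107.
z = 9725.9 × 2.0107 = 19556 m.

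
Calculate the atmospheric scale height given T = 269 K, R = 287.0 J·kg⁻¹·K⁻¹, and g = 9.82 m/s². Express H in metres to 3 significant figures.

H ≈ 7860 m

The scale height of an isothermal atmosphere is H = RT/g.
H = 287.0 × 269 / 9.82 = 77203/9.82 = 7861.8 m.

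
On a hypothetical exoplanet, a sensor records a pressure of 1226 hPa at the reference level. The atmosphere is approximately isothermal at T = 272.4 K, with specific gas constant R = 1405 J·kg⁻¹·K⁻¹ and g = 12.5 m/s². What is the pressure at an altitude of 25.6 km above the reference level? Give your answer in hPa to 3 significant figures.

Scale height: H = RT/g = 1405 × 272.4 / 12.5 = 30618 m.
Barometric formula: P = P₀ exp(−z/H).
z/H = 25600/30618 = 0.83611; exp(−0.83611) = 0.43339.
P = 1226 × 0.43339 = 531.34 hPa.

P ≈ 531 hPa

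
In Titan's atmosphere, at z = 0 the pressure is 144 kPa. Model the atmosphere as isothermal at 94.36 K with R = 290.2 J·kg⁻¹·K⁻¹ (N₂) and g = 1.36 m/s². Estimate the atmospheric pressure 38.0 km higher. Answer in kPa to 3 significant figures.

P ≈ 21.8 kPa

Scale height: H = RT/g = 290.2 × 94.36 / 1.36 = 20135 m.
Barometric formula: P = P₀ exp(−z/H).
z/H = 38000/20135 = 1.8873; exp(−1.8873) = 0.15148.
P = 144 × 0.15148 = 21.813 kPa.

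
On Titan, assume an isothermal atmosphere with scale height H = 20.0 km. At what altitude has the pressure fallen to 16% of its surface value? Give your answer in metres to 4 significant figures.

z ≈ 36650 m

Set P/P₀ = exp(−z/H) = 0.16, so z = −H ln(0.16).
−ln(0.16) = 1.8326; z = 20000 × 1.8326 = 36652 m.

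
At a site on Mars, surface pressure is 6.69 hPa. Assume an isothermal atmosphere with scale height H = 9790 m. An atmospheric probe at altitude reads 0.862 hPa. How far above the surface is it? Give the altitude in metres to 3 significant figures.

Invert the barometric formula: z = H ln(P₀/P).
P₀/P = 6.69/0.862 = 7.7610; ln(7.7610) = 2.0491.
z = 9790.0 × 2.0491 = 20061 m.

z ≈ 20100 m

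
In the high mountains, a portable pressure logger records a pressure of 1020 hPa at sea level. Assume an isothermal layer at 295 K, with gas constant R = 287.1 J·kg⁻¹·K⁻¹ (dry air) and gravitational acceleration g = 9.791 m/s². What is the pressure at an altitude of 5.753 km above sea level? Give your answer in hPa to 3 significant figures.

Scale height: H = RT/g = 287.1 × 295 / 9.791 = 8650.2 m.
Barometric formula: P = P₀ exp(−z/H).
z/H = 5753.0/8650.2 = 0.66507; exp(−0.66507) = 0.51424.
P = 1020 × 0.51424 = 524.52 hPa.

P ≈ 525 hPa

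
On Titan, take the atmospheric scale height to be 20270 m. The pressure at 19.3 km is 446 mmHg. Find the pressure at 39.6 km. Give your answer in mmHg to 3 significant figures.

P ≈ 164 mmHg

Between two levels, P₂ = P₁ exp(−Δz/H) with Δz = z₂ − z₁.
Δz = 39600 − 19300 = 20300 m; Δz/H = 20300/20270 = 1.0015.
P₂ = 446 × exp(−1.0015) = 446 × 0.36733 = 163.83 mmHg.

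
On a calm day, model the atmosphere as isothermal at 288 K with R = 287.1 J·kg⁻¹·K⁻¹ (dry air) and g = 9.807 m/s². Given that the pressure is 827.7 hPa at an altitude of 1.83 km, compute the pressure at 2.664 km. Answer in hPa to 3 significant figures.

P ≈ 750 hPa

Scale height: H = RT/g = 287.1 × 288 / 9.807 = 8431.2 m.
Between two levels, P₂ = P₁ exp(−Δz/H) with Δz = z₂ − z₁.
Δz = 2664.0 − 1830.0 = 834.00 m; Δz/H = 834.00/8431.2 = 0.098918.
P₂ = 827.7 × exp(−0.098918) = 827.7 × 0.90582 = 749.75 hPa.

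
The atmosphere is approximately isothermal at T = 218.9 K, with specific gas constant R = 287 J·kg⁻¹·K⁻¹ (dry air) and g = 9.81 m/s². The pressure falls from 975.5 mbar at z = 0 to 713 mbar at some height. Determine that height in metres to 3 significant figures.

Scale height: H = RT/g = 287 × 218.9 / 9.81 = 6404.1 m.
Invert the barometric formula: z = H ln(P₀/P).
P₀/P = 975.5/713 = 1.3682; ln(1.3682) = 0.31350.
z = 6404.1 × 0.31350 = 2007.7 m.

z ≈ 2010 m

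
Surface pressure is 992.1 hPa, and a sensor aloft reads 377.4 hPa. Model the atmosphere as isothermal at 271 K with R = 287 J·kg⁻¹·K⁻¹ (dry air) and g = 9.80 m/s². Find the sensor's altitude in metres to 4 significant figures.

z ≈ 7671 m

Scale height: H = RT/g = 287 × 271 / 9.80 = 7936.4 m.
Invert the barometric formula: z = H ln(P₀/P).
P₀/P = 992.1/377.4 = 2.6288; ln(2.6288) = 0.96653.
z = 7936.4 × 0.96653 = 7670.8 m.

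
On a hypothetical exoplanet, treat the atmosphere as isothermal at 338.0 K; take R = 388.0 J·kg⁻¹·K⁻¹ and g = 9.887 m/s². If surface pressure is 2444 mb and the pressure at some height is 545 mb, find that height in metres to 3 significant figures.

z ≈ 19900 m

Scale height: H = RT/g = 388.0 × 338.0 / 9.887 = 13264 m.
Invert the barometric formula: z = H ln(P₀/P).
P₀/P = 2444/545 = 4.4844; ln(4.4844) = 1.5006.
z = 13264 × 1.5006 = 19904 m.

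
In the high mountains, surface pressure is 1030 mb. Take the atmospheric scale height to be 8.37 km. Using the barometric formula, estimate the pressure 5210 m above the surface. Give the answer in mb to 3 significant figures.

P ≈ 553 mb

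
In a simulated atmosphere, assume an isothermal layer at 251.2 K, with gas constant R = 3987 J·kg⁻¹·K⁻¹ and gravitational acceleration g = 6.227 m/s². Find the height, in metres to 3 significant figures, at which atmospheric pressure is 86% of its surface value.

z ≈ 24300 m

Scale height: H = RT/g = 3987 × 251.2 / 6.227 = 160840 m.
Set P/P₀ = exp(−z/H) = 0.86, so z = −H ln(0.86).
−ln(0.86) = 0.15082; z = 160840 × 0.15082 = 24258 m.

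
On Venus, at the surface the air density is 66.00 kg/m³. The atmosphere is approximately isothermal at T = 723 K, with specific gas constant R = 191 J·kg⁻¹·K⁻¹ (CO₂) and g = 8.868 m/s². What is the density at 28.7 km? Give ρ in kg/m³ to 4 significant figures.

Scale height: H = RT/g = 191 × 723 / 8.868 = 15572 m.
In an isothermal atmosphere, density decays like pressure: ρ = ρ₀ exp(−z/H).
z/H = 28700/15572 = 1.8431; exp(−1.8431) = 0.15833.
ρ = 66.00 × 0.15833 = 10.450 kg/m³.

ρ ≈ 10.45 kg/m³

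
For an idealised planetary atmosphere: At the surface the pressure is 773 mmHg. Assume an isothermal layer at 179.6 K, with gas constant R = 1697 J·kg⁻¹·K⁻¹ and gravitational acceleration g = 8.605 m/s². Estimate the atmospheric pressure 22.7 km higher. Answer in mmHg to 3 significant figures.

P ≈ 407 mmHg

Scale height: H = RT/g = 1697 × 179.6 / 8.605 = 35419 m.
Barometric formula: P = P₀ exp(−z/H).
z/H = 22700/35419 = 0.64090; exp(−0.64090) = 0.52682.
P = 773 × 0.52682 = 407.23 mmHg.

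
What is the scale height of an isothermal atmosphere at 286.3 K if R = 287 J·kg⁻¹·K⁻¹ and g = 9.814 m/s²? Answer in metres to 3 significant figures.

The scale height of an isothermal atmosphere is H = RT/g.
H = 287 × 286.3 / 9.814 = 82168/9.814 = 8372.5 m.

H ≈ 8370 m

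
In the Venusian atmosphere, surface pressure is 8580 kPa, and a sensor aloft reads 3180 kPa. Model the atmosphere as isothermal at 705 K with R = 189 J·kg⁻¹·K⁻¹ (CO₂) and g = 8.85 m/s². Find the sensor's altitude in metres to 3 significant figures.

Scale height: H = RT/g = 189 × 705 / 8.85 = 15056 m.
Invert the barometric formula: z = H ln(P₀/P).
P₀/P = 8580/3180 = 2.6981; ln(2.6981) = 0.99255.
z = 15056 × 0.99255 = 14944 m.

z ≈ 14900 m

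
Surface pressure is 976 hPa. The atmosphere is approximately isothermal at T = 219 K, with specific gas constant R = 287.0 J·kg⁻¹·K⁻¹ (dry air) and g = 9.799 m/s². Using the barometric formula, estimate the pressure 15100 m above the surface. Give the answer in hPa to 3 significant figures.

P ≈ 92.7 hPa

Scale height: H = RT/g = 287.0 × 219 / 9.799 = 6414.2 m.
Barometric formula: P = P₀ exp(−z/H).
z/H = 15100/6414.2 = 2.3542; exp(−2.3542) = 0.094969.
P = 976 × 0.094969 = 92.690 hPa.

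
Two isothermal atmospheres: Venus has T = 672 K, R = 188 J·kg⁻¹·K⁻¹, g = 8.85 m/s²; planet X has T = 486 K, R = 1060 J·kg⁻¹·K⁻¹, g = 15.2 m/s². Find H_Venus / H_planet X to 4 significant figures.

H_Venus/H_planet X ≈ 0.4212

H = RT/g for each body.
H_Venus = 188 × 672 / 8.85 = 14275 m.
H_planet X = 1060 × 486 / 15.2 = 33892 m.
H_Venus/H_planet X = 14275/33892 = 0.42119.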